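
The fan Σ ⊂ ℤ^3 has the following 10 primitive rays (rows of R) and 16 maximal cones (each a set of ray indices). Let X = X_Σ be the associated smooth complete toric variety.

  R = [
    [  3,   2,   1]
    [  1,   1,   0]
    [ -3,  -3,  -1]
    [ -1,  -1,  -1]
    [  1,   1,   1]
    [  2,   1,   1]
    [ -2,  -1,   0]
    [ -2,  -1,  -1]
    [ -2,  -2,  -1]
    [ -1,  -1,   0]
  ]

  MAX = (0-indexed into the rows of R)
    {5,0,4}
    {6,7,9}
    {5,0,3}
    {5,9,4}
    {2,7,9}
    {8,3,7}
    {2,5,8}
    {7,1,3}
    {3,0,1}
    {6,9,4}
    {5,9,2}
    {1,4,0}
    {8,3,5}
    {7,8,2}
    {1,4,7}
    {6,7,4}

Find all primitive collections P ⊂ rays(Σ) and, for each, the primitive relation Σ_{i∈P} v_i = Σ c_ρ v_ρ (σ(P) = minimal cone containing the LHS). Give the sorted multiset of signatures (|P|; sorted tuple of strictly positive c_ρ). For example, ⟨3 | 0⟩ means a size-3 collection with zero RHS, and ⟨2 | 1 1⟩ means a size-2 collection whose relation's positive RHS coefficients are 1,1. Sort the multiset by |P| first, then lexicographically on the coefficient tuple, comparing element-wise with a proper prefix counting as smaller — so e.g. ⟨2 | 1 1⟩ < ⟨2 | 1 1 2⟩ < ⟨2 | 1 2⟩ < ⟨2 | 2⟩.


|primitive collections| = 22. Relations:

  • {1,9}:  v_{1} + v_{9} = 0 ; sig = ⟨2 | 0⟩
  • {3,4}:  v_{3} + v_{4} = 0 ; sig = ⟨2 | 0⟩
  • {5,7}:  v_{5} + v_{7} = 0 ; sig = ⟨2 | 0⟩
  • {0,6}:  v_{0} + v_{6} = v_{4} ; sig = ⟨2 | 1⟩
  • {0,7}:  v_{0} + v_{7} = v_{1} ; sig = ⟨2 | 1⟩
  • {0,9}:  v_{0} + v_{9} = v_{5} ; sig = ⟨2 | 1⟩
  • {1,2}:  v_{1} + v_{2} = v_{8} ; sig = ⟨2 | 1⟩
  • {1,5}:  v_{1} + v_{5} = v_{0} ; sig = ⟨2 | 1⟩
  • {1,8}:  v_{1} + v_{8} = v_{3} ; sig = ⟨2 | 1⟩
  • {3,9}:  v_{3} + v_{9} = v_{8} ; sig = ⟨2 | 1⟩
  • {4,8}:  v_{4} + v_{8} = v_{9} ; sig = ⟨2 | 1⟩
  • {8,9}:  v_{8} + v_{9} = v_{2} ; sig = ⟨2 | 1⟩
  • {0,2}:  v_{0} + v_{2} = v_{5} + v_{8} ; sig = ⟨2 | 1 1⟩
  • {0,8}:  v_{0} + v_{8} = v_{3} + v_{5} ; sig = ⟨2 | 1 1⟩
  • {1,6}:  v_{1} + v_{6} = v_{4} + v_{7} ; sig = ⟨2 | 1 1⟩
  • {3,6}:  v_{3} + v_{6} = v_{7} + v_{9} ; sig = ⟨2 | 1 1⟩
  • {5,6}:  v_{5} + v_{6} = v_{4} + v_{9} ; sig = ⟨2 | 1 1⟩
  • {6,8}:  v_{6} + v_{8} = v_{7} + 2·v_{9} ; sig = ⟨2 | 1 2⟩
  • {2,6}:  v_{2} + v_{6} = v_{7} + 3·v_{9} ; sig = ⟨2 | 1 3⟩
  • {2,3}:  v_{2} + v_{3} = 2·v_{8} ; sig = ⟨2 | 2⟩
  • {2,4}:  v_{2} + v_{4} = 2·v_{9} ; sig = ⟨2 | 2⟩
  • {4,7,9}:  v_{4} + v_{7} + v_{9} = v_{6} ; sig = ⟨3 | 1⟩

Hence PRS(X_Σ) =
[⟨2 | 0⟩, ⟨2 | 0⟩, ⟨2 | 0⟩, ⟨2 | 1⟩, ⟨2 | 1⟩, ⟨2 | 1⟩, ⟨2 | 1⟩, ⟨2 | 1⟩, ⟨2 | 1⟩, ⟨2 | 1⟩, ⟨2 | 1⟩, ⟨2 | 1⟩, ⟨2 | 1 1⟩, ⟨2 | 1 1⟩, ⟨2 | 1 1⟩, ⟨2 | 1 1⟩, ⟨2 | 1 1⟩, ⟨2 | 1 2⟩, ⟨2 | 1 3⟩, ⟨2 | 2⟩, ⟨2 | 2⟩, ⟨3 | 1⟩]


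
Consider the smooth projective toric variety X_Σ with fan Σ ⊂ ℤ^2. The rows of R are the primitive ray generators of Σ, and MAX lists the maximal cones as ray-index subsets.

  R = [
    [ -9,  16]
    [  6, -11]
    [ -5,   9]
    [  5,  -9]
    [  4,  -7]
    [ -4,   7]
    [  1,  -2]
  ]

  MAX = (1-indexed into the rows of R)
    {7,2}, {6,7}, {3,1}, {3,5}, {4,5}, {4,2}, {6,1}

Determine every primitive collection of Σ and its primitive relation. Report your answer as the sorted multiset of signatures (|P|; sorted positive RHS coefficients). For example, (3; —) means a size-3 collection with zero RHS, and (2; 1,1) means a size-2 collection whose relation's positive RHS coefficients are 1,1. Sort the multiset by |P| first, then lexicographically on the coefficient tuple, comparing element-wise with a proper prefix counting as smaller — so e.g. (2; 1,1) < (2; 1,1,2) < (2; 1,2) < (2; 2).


The 14 primitive collections of Σ (r=7, n=2):

  P = {3,4}:  v_{3} + v_{4} = 0  →  sig = (2; —)
  P = {5,6}:  v_{5} + v_{6} = 0  →  sig = (2; —)
  P = {1,4}:  v_{1} + v_{4} = v_{6}  →  sig = (2; 1)
  P = {1,5}:  v_{1} + v_{5} = v_{3}  →  sig = (2; 1)
  P = {2,3}:  v_{2} + v_{3} = v_{7}  →  sig = (2; 1)
  P = {3,6}:  v_{3} + v_{6} = v_{1}  →  sig = (2; 1)
  P = {3,7}:  v_{3} + v_{7} = v_{6}  →  sig = (2; 1)
  P = {4,6}:  v_{4} + v_{6} = v_{7}  →  sig = (2; 1)
  P = {4,7}:  v_{4} + v_{7} = v_{2}  →  sig = (2; 1)
  P = {5,7}:  v_{5} + v_{7} = v_{4}  →  sig = (2; 1)
  P = {1,2}:  v_{1} + v_{2} = v_{6} + v_{7}  →  sig = (2; 1,1)
  P = {1,7}:  v_{1} + v_{7} = 2·v_{6}  →  sig = (2; 2)
  P = {2,5}:  v_{2} + v_{5} = 2·v_{4}  →  sig = (2; 2)
  P = {2,6}:  v_{2} + v_{6} = 2·v_{7}  →  sig = (2; 2)

so the primitive-relation signature multiset is
    (2; —)
    (2; —)
    (2; 1)
    (2; 1)
    (2; 1)
    (2; 1)
    (2; 1)
    (2; 1)
    (2; 1)
    (2; 1)
    (2; 1,1)
    (2; 2)
    (2; 2)
    (2; 2)


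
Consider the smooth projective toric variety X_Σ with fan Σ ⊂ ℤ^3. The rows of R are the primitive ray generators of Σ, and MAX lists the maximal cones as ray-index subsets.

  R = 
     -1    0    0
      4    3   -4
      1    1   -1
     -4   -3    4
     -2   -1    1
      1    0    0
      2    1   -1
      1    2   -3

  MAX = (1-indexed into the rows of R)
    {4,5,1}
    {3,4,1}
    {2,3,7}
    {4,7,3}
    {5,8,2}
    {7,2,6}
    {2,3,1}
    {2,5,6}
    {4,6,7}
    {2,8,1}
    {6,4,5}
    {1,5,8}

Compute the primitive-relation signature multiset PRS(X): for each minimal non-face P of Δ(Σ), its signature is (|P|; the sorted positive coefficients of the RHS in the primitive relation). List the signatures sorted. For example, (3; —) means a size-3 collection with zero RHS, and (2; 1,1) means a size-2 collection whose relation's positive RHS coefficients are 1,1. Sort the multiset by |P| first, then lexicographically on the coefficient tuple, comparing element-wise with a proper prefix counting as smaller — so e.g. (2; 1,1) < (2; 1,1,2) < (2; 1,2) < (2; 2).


Primitive collections (11):

  P={1,6}:  v_{1} + v_{6} = 0  ⇒ sig = (2; —)
  P={2,4}:  v_{2} + v_{4} = 0  ⇒ sig = (2; —)
  P={5,7}:  v_{5} + v_{7} = 0  ⇒ sig = (2; —)
  P={1,7}:  v_{1} + v_{7} = v_{3}  ⇒ sig = (2; 1)
  P={3,5}:  v_{3} + v_{5} = v_{1}  ⇒ sig = (2; 1)
  P={3,6}:  v_{3} + v_{6} = v_{7}  ⇒ sig = (2; 1)
  P={4,8}:  v_{4} + v_{8} = v_{1} + v_{5}  ⇒ sig = (2; 1,1)
  P={6,8}:  v_{6} + v_{8} = v_{2} + v_{5}  ⇒ sig = (2; 1,1)
  P={7,8}:  v_{7} + v_{8} = v_{1} + v_{2}  ⇒ sig = (2; 1,1)
  P={3,8}:  v_{3} + v_{8} = 2·v_{1} + v_{2}  ⇒ sig = (2; 1,2)
  P={1,2,5}:  v_{1} + v_{2} + v_{5} = v_{8}  ⇒ sig = (3; 1)

Hence PRS(X_Σ) =
    (2; —)
    (2; —)
    (2; —)
    (2; 1)
    (2; 1)
    (2; 1)
    (2; 1,1)
    (2; 1,1)
    (2; 1,1)
    (2; 1,2)
    (3; 1)


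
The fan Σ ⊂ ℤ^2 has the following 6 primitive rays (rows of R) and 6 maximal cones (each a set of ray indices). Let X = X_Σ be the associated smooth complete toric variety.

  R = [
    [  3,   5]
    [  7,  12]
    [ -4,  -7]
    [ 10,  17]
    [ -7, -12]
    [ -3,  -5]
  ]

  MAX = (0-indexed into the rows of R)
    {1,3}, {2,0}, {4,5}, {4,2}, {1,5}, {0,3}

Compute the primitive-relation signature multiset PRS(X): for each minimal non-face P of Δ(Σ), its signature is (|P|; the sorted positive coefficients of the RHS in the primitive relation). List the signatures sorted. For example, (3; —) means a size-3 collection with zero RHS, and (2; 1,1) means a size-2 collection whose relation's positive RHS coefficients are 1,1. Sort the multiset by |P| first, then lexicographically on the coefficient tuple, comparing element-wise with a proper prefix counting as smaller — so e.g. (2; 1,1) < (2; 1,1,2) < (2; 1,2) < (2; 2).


9 collections generate NE(X_Σ); each relation:

  P={0,5}:  v_{0} + v_{5} = 0  →  sig = (2; —)
  P={1,4}:  v_{1} + v_{4} = 0  →  sig = (2; —)
  P={0,1}:  v_{0} + v_{1} = v_{3}  →  sig = (2; 1)
  P={0,4}:  v_{0} + v_{4} = v_{2}  →  sig = (2; 1)
  P={1,2}:  v_{1} + v_{2} = v_{0}  →  sig = (2; 1)
  P={2,5}:  v_{2} + v_{5} = v_{4}  →  sig = (2; 1)
  P={3,4}:  v_{3} + v_{4} = v_{0}  →  sig = (2; 1)
  P={3,5}:  v_{3} + v_{5} = v_{1}  →  sig = (2; 1)
  P={2,3}:  v_{2} + v_{3} = 2·v_{0}  →  sig = (2; 2)

so the primitive-relation signature multiset is
    (2; —)
    (2; —)
    (2; 1)
    (2; 1)
    (2; 1)
    (2; 1)
    (2; 1)
    (2; 1)
    (2; 2)


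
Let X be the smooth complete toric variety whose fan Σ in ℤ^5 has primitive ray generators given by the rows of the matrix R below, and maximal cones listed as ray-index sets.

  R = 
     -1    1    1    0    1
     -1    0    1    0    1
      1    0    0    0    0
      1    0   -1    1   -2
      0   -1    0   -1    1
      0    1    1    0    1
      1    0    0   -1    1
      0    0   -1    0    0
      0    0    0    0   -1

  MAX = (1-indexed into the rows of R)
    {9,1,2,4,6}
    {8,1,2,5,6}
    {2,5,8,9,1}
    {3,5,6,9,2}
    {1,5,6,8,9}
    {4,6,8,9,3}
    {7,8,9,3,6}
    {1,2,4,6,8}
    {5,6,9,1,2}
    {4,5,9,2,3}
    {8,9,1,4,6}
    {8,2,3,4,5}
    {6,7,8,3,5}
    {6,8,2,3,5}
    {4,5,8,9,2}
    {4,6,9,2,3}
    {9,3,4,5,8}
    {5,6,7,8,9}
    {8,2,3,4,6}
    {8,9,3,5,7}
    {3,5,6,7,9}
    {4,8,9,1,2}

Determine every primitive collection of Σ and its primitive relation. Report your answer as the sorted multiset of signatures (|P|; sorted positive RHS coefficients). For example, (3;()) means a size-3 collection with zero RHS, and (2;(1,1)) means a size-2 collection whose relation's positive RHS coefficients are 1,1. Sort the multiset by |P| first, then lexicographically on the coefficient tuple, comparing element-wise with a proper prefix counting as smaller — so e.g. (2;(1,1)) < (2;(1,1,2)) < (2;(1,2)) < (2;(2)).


Δ(Σ) — 9 vertices, 9 min non-faces:

  {1,3}:  v_{1} + v_{3} = v_{6} — sig = (2;(1))
  {2,7}:  v_{2} + v_{7} = v_{5} + v_{6} — sig = (2;(1,1))
  {1,7}:  v_{1} + v_{7} = v_{5} + 2·v_{6} + v_{8} + v_{9} — sig = (2;(1,1,1,2))
  {4,7}:  v_{4} + v_{7} = 2·v_{3} + v_{8} + v_{9} — sig = (2;(1,1,2))
  {1,4,5}:  v_{1} + v_{4} + v_{5} = 0 — sig = (3;())
  {4,5,6}:  v_{4} + v_{5} + v_{6} = v_{3} — sig = (3;(1))
  {2,3,8,9}:  v_{2} + v_{3} + v_{8} + v_{9} = 0 — sig = (4;())
  {2,6,8,9}:  v_{2} + v_{6} + v_{8} + v_{9} = v_{1} — sig = (4;(1))
  {3,5,6,8,9}:  v_{3} + v_{5} + v_{6} + v_{8} + v_{9} = v_{7} — sig = (5;(1))

so the primitive-relation signature multiset is
[(2;(1)), (2;(1,1)), (2;(1,1,1,2)), (2;(1,1,2)), (3;()), (3;(1)), (4;()), (4;(1)), (5;(1))]


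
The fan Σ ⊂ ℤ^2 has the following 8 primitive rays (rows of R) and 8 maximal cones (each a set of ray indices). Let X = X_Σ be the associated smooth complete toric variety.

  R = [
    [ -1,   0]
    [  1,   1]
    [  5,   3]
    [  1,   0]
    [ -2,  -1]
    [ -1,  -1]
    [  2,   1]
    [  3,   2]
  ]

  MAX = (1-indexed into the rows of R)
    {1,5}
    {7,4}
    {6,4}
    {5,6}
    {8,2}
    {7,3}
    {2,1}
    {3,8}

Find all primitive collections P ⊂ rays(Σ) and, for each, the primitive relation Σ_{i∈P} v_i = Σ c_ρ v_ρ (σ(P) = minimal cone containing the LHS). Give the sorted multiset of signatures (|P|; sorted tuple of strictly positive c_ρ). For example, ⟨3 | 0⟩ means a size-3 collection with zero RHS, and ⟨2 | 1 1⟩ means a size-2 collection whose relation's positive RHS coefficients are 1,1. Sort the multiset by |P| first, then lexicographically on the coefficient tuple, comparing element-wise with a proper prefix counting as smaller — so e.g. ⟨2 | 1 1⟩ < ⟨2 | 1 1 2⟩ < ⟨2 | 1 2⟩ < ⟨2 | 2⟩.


Δ(Σ) — 8 vertices, 20 min non-faces:

  • {1,4}:  v_{1} + v_{4} = 0  ⟹  sig = ⟨2 | 0⟩
  • {2,6}:  v_{2} + v_{6} = 0  ⟹  sig = ⟨2 | 0⟩
  • {5,7}:  v_{5} + v_{7} = 0  ⟹  sig = ⟨2 | 0⟩
  • {1,6}:  v_{1} + v_{6} = v_{5}  ⟹  sig = ⟨2 | 1⟩
  • {1,7}:  v_{1} + v_{7} = v_{2}  ⟹  sig = ⟨2 | 1⟩
  • {2,4}:  v_{2} + v_{4} = v_{7}  ⟹  sig = ⟨2 | 1⟩
  • {2,5}:  v_{2} + v_{5} = v_{1}  ⟹  sig = ⟨2 | 1⟩
  • {2,7}:  v_{2} + v_{7} = v_{8}  ⟹  sig = ⟨2 | 1⟩
  • {3,5}:  v_{3} + v_{5} = v_{8}  ⟹  sig = ⟨2 | 1⟩
  • {4,5}:  v_{4} + v_{5} = v_{6}  ⟹  sig = ⟨2 | 1⟩
  • {5,8}:  v_{5} + v_{8} = v_{2}  ⟹  sig = ⟨2 | 1⟩
  • {6,7}:  v_{6} + v_{7} = v_{4}  ⟹  sig = ⟨2 | 1⟩
  • {6,8}:  v_{6} + v_{8} = v_{7}  ⟹  sig = ⟨2 | 1⟩
  • {7,8}:  v_{7} + v_{8} = v_{3}  ⟹  sig = ⟨2 | 1⟩
  • {1,3}:  v_{1} + v_{3} = v_{2} + v_{8}  ⟹  sig = ⟨2 | 1 1⟩
  • {1,8}:  v_{1} + v_{8} = 2·v_{2}  ⟹  sig = ⟨2 | 2⟩
  • {2,3}:  v_{2} + v_{3} = 2·v_{8}  ⟹  sig = ⟨2 | 2⟩
  • {3,6}:  v_{3} + v_{6} = 2·v_{7}  ⟹  sig = ⟨2 | 2⟩
  • {4,8}:  v_{4} + v_{8} = 2·v_{7}  ⟹  sig = ⟨2 | 2⟩
  • {3,4}:  v_{3} + v_{4} = 3·v_{7}  ⟹  sig = ⟨2 | 3⟩

so the primitive-relation signature multiset is
{ ⟨2 | 0⟩ ×3,  ⟨2 | 1⟩ ×11,  ⟨2 | 1 1⟩,  ⟨2 | 2⟩ ×4,  ⟨2 | 3⟩ }


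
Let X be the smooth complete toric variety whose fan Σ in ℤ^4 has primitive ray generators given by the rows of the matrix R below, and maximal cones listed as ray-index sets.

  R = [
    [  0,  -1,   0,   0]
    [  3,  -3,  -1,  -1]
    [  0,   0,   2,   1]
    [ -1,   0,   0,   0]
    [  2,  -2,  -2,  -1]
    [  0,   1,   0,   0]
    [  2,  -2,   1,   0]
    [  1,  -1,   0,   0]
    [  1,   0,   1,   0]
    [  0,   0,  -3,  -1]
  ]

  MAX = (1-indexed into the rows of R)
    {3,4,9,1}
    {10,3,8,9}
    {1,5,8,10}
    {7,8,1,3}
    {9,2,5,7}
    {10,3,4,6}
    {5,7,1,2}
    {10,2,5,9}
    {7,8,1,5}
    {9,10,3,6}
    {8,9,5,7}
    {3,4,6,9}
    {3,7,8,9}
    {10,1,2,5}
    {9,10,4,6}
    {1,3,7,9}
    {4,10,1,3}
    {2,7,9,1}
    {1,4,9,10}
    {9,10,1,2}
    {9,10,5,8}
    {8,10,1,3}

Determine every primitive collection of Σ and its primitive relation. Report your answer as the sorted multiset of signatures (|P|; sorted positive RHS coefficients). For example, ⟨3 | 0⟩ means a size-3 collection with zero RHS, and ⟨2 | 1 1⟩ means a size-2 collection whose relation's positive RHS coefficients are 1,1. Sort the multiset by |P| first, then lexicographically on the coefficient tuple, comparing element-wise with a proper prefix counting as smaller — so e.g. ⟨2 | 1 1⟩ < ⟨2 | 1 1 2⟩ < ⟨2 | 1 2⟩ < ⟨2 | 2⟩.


Σ has 17 primitive collections:

  P = {1,6}:  v_{1} + v_{6} = 0 — sig = ⟨2 | 0⟩
  P = {4,8}:  v_{4} + v_{8} = v_{1} — sig = ⟨2 | 1⟩
  P = {7,10}:  v_{7} + v_{10} = v_{5} — sig = ⟨2 | 1⟩
  P = {2,3}:  v_{2} + v_{3} = v_{7} + v_{8} — sig = ⟨2 | 1 1⟩
  P = {2,6}:  v_{2} + v_{6} = v_{5} + v_{9} — sig = ⟨2 | 1 1⟩
  P = {2,8}:  v_{2} + v_{8} = v_{5} + v_{7} — sig = ⟨2 | 1 1⟩
  P = {6,7}:  v_{6} + v_{7} = v_{8} + v_{9} — sig = ⟨2 | 1 1⟩
  P = {5,6}:  v_{5} + v_{6} = v_{8} + v_{9} + v_{10} — sig = ⟨2 | 1 1 1⟩
  P = {6,8}:  v_{6} + v_{8} = v_{3} + v_{9} + v_{10} — sig = ⟨2 | 1 1 1⟩
  P = {4,5}:  v_{4} + v_{5} = 2·v_{1} + v_{9} + v_{10} — sig = ⟨2 | 1 1 2⟩
  P = {4,7}:  v_{4} + v_{7} = 2·v_{1} + v_{9} — sig = ⟨2 | 1 2⟩
  P = {2,4}:  v_{2} + v_{4} = 3·v_{1} + 2·v_{9} + v_{10} — sig = ⟨2 | 1 2 3⟩
  P = {3,5}:  v_{3} + v_{5} = 2·v_{8} — sig = ⟨2 | 2⟩
  P = {1,5,9}:  v_{1} + v_{5} + v_{9} = v_{2} — sig = ⟨3 | 1⟩
  P = {1,8,9}:  v_{1} + v_{8} + v_{9} = v_{7} — sig = ⟨3 | 1⟩
  P = {3,4,9,10}:  v_{3} + v_{4} + v_{9} + v_{10} = 0 — sig = ⟨4 | 0⟩
  P = {1,3,9,10}:  v_{1} + v_{3} + v_{9} + v_{10} = v_{8} — sig = ⟨4 | 1⟩

Sorted signature multiset PRS(X):
    |P|=2: 13 collections, coeffs (), (1), (1), (1,1), (1,1), (1,1), (1,1), (1,1,1), (1,1,1), (1,1,2), (1,2), (1,2,3), (2)
    |P|=3: 2 collections, coeffs (1), (1)
    |P|=4: 2 collections, coeffs (), (1)


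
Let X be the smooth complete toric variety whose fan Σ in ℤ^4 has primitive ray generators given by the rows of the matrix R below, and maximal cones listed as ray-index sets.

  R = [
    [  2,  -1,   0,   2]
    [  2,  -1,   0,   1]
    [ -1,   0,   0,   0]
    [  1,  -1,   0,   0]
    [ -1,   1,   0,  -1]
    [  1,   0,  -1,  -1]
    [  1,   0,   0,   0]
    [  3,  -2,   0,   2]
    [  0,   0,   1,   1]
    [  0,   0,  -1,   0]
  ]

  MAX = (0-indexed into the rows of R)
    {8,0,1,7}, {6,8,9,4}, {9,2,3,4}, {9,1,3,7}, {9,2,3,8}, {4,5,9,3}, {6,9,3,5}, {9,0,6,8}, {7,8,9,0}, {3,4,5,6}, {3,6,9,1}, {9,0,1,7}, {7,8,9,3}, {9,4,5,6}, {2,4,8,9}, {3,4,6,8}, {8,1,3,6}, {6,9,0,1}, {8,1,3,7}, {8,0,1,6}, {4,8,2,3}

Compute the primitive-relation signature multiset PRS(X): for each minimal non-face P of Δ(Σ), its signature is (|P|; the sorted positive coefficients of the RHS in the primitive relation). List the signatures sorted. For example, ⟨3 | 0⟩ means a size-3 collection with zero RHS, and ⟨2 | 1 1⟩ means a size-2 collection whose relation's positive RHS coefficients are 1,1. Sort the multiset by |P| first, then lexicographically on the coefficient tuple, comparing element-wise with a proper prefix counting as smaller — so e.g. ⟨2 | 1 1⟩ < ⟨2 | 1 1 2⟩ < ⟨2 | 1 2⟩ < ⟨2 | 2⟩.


The 18 primitive collections of Σ (r=10, n=4):

  {2,6}:  v_{2} + v_{6} = 0  ⇒ sig = ⟨2 | 0⟩
  {0,3}:  v_{0} + v_{3} = v_{7}  ⇒ sig = ⟨2 | 1⟩
  {1,4}:  v_{1} + v_{4} = v_{6}  ⇒ sig = ⟨2 | 1⟩
  {4,7}:  v_{4} + v_{7} = v_{1}  ⇒ sig = ⟨2 | 1⟩
  {5,8}:  v_{5} + v_{8} = v_{6}  ⇒ sig = ⟨2 | 1⟩
  {0,4}:  v_{0} + v_{4} = v_{6} + v_{8} + v_{9}  ⇒ sig = ⟨2 | 1 1 1⟩
  {0,5}:  v_{0} + v_{5} = v_{1} + v_{6} + v_{9}  ⇒ sig = ⟨2 | 1 1 1⟩
  {1,2}:  v_{1} + v_{2} = v_{3} + v_{8} + v_{9}  ⇒ sig = ⟨2 | 1 1 1⟩
  {2,5}:  v_{2} + v_{5} = v_{3} + v_{4} + v_{9}  ⇒ sig = ⟨2 | 1 1 1⟩
  {5,7}:  v_{5} + v_{7} = v_{1} + v_{3} + v_{6} + v_{9}  ⇒ sig = ⟨2 | 1 1 1 1⟩
  {1,5}:  v_{1} + v_{5} = v_{3} + 2·v_{6} + v_{9}  ⇒ sig = ⟨2 | 1 1 2⟩
  {0,2}:  v_{0} + v_{2} = v_{3} + 2·v_{8} + 2·v_{9}  ⇒ sig = ⟨2 | 1 2 2⟩
  {6,7}:  v_{6} + v_{7} = 2·v_{1}  ⇒ sig = ⟨2 | 2⟩
  {2,7}:  v_{2} + v_{7} = 2·v_{3} + 2·v_{8} + 2·v_{9}  ⇒ sig = ⟨2 | 2 2 2⟩
  {1,8,9}:  v_{1} + v_{8} + v_{9} = v_{0}  ⇒ sig = ⟨3 | 1⟩
  {3,4,8,9}:  v_{3} + v_{4} + v_{8} + v_{9} = 0  ⇒ sig = ⟨4 | 0⟩
  {3,4,6,9}:  v_{3} + v_{4} + v_{6} + v_{9} = v_{5}  ⇒ sig = ⟨4 | 1⟩
  {3,6,8,9}:  v_{3} + v_{6} + v_{8} + v_{9} = v_{1}  ⇒ sig = ⟨4 | 1⟩

so the primitive-relation signature multiset is
    ⟨2 | 0⟩
    ⟨2 | 1⟩
    ⟨2 | 1⟩
    ⟨2 | 1⟩
    ⟨2 | 1⟩
    ⟨2 | 1 1 1⟩
    ⟨2 | 1 1 1⟩
    ⟨2 | 1 1 1⟩
    ⟨2 | 1 1 1⟩
    ⟨2 | 1 1 1 1⟩
    ⟨2 | 1 1 2⟩
    ⟨2 | 1 2 2⟩
    ⟨2 | 2⟩
    ⟨2 | 2 2 2⟩
    ⟨3 | 1⟩
    ⟨4 | 0⟩
    ⟨4 | 1⟩
    ⟨4 | 1⟩


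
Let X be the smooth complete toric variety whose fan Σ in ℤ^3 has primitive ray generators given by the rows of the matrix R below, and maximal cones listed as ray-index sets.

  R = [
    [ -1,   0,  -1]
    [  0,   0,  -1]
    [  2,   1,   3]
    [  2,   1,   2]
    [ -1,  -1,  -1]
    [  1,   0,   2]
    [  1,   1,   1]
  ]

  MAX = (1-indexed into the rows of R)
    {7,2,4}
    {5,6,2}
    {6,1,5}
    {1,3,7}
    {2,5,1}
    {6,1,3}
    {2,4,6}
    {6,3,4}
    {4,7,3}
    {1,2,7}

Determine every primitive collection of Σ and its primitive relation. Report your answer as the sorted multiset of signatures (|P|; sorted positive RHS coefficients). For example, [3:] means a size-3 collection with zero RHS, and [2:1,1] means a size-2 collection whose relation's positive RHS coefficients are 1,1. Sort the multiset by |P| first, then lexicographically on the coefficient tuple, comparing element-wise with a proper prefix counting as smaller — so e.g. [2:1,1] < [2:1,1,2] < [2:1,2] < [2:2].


7 minimal non-faces of Δ(Σ) (on 7 rays):

  {5,7}:  v_{5} + v_{7} = 0 — sig = [2:]
  {1,4}:  v_{1} + v_{4} = v_{7} — sig = [2:1]
  {2,3}:  v_{2} + v_{3} = v_{4} — sig = [2:1]
  {3,5}:  v_{3} + v_{5} = v_{6} — sig = [2:1]
  {6,7}:  v_{6} + v_{7} = v_{3} — sig = [2:1]
  {4,5}:  v_{4} + v_{5} = v_{2} + v_{6} — sig = [2:1,1]
  {1,2,6}:  v_{1} + v_{2} + v_{6} = 0 — sig = [3:]

so the primitive-relation signature multiset is
[[2:], [2:1], [2:1], [2:1], [2:1], [2:1,1], [3:]]


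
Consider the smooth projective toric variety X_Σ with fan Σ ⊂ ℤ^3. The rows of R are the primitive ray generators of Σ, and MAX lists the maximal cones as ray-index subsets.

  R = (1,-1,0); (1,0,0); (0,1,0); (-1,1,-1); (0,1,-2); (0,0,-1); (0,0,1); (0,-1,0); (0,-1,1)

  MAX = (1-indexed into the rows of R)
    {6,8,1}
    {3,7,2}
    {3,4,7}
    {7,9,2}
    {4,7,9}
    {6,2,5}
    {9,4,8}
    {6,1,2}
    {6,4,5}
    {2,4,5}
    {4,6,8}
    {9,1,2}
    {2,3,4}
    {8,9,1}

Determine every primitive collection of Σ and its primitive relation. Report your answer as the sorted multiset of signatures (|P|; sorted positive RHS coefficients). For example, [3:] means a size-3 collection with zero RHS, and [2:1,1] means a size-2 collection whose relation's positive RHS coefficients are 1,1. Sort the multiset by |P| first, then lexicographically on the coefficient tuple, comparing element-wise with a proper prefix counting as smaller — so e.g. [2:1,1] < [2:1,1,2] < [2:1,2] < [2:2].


The 18 primitive collections of Σ (r=9, n=3):

  P={3,8}:  v_{3} + v_{8} = 0 — sig = [2:]
  P={6,7}:  v_{6} + v_{7} = 0 — sig = [2:]
  P={1,3}:  v_{1} + v_{3} = v_{2} — sig = [2:1]
  P={1,4}:  v_{1} + v_{4} = v_{6} — sig = [2:1]
  P={2,8}:  v_{2} + v_{8} = v_{1} — sig = [2:1]
  P={3,9}:  v_{3} + v_{9} = v_{7} — sig = [2:1]
  P={5,9}:  v_{5} + v_{9} = v_{6} — sig = [2:1]
  P={6,9}:  v_{6} + v_{9} = v_{8} — sig = [2:1]
  P={7,8}:  v_{7} + v_{8} = v_{9} — sig = [2:1]
  P={1,7}:  v_{1} + v_{7} = v_{2} + v_{9} — sig = [2:1,1]
  P={3,6}:  v_{3} + v_{6} = v_{2} + v_{4} — sig = [2:1,1]
  P={5,7}:  v_{5} + v_{7} = v_{2} + v_{4} — sig = [2:1,1]
  P={1,5}:  v_{1} + v_{5} = v_{2} + 2·v_{6} — sig = [2:1,2]
  P={5,8}:  v_{5} + v_{8} = 2·v_{6} — sig = [2:2]
  P={3,5}:  v_{3} + v_{5} = 2·v_{2} + 2·v_{4} — sig = [2:2,2]
  P={2,4,9}:  v_{2} + v_{4} + v_{9} = 0 — sig = [3:]
  P={2,4,6}:  v_{2} + v_{4} + v_{6} = v_{5} — sig = [3:1]
  P={2,4,7}:  v_{2} + v_{4} + v_{7} = v_{3} — sig = [3:1]

Signatures (|P|; sorted positive RHS coefficients), sorted:
    |P|=2: 15 collections, coeffs (), (), (1), (1), (1), (1), (1), (1), (1), (1,1), (1,1), (1,1), (1,2), (2), (2,2)
    |P|=3: 3 collections, coeffs (), (1), (1)


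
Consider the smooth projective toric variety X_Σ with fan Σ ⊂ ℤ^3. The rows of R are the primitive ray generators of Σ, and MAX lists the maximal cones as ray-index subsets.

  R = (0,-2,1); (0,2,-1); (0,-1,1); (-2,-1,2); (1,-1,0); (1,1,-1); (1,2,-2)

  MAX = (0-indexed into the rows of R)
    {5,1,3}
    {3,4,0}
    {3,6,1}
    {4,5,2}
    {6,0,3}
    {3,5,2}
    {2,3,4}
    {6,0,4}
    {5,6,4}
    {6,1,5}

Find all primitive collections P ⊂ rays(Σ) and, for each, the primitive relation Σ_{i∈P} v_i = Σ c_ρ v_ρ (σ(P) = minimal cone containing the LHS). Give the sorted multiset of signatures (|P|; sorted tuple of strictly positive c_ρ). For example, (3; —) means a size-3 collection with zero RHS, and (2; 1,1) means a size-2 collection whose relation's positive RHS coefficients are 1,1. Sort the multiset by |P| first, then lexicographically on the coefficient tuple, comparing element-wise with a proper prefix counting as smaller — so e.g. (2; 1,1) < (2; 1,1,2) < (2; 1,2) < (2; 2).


Minimal non-faces — 9 found among 7 rays, 10 max cones:

  {0,1}:  v_{0} + v_{1} = 0 ; sig = (2; —)
  {0,5}:  v_{0} + v_{5} = v_{4} ; sig = (2; 1)
  {1,4}:  v_{1} + v_{4} = v_{5} ; sig = (2; 1)
  {2,6}:  v_{2} + v_{6} = v_{5} ; sig = (2; 1)
  {0,2}:  v_{0} + v_{2} = v_{3} + 2·v_{4} ; sig = (2; 1,2)
  {1,2}:  v_{1} + v_{2} = v_{3} + 2·v_{5} ; sig = (2; 1,2)
  {3,4,6}:  v_{3} + v_{4} + v_{6} = 0 ; sig = (3; —)
  {3,4,5}:  v_{3} + v_{4} + v_{5} = v_{2} ; sig = (3; 1)
  {3,5,6}:  v_{3} + v_{5} + v_{6} = v_{1} ; sig = (3; 1)

Hence PRS(X_Σ) =
[(2; —), (2; 1), (2; 1), (2; 1), (2; 1,2), (2; 1,2), (3; —), (3; 1), (3; 1)]


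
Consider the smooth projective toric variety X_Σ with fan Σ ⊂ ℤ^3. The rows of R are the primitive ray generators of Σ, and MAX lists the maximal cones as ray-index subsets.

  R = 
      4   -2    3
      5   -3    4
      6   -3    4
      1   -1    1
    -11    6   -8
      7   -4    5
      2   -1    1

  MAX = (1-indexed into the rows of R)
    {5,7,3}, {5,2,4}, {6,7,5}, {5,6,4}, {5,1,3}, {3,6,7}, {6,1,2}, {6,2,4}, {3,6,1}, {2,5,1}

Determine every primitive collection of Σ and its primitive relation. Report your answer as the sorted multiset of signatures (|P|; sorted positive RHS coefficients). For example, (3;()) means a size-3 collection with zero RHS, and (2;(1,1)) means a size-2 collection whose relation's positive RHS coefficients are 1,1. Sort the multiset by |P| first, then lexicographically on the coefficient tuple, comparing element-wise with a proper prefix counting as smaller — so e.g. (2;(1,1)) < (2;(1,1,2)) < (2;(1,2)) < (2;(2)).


Primitive collections (9):

  {1,4}:  v_{1} + v_{4} = v_{2}  →  sig = (2;(1))
  {1,7}:  v_{1} + v_{7} = v_{3}  →  sig = (2;(1))
  {2,7}:  v_{2} + v_{7} = v_{6}  →  sig = (2;(1))
  {3,4}:  v_{3} + v_{4} = v_{6}  →  sig = (2;(1))
  {2,3}:  v_{2} + v_{3} = v_{1} + v_{6}  →  sig = (2;(1,1))
  {4,7}:  v_{4} + v_{7} = v_{5} + 2·v_{6}  →  sig = (2;(1,2))
  {1,5,6}:  v_{1} + v_{5} + v_{6} = 0  →  sig = (3;())
  {2,5,6}:  v_{2} + v_{5} + v_{6} = v_{4}  →  sig = (3;(1))
  {3,5,6}:  v_{3} + v_{5} + v_{6} = v_{7}  →  sig = (3;(1))

Signatures (|P|; sorted positive RHS coefficients), sorted:
    (2;(1))
    (2;(1))
    (2;(1))
    (2;(1))
    (2;(1,1))
    (2;(1,2))
    (3;())
    (3;(1))
    (3;(1))


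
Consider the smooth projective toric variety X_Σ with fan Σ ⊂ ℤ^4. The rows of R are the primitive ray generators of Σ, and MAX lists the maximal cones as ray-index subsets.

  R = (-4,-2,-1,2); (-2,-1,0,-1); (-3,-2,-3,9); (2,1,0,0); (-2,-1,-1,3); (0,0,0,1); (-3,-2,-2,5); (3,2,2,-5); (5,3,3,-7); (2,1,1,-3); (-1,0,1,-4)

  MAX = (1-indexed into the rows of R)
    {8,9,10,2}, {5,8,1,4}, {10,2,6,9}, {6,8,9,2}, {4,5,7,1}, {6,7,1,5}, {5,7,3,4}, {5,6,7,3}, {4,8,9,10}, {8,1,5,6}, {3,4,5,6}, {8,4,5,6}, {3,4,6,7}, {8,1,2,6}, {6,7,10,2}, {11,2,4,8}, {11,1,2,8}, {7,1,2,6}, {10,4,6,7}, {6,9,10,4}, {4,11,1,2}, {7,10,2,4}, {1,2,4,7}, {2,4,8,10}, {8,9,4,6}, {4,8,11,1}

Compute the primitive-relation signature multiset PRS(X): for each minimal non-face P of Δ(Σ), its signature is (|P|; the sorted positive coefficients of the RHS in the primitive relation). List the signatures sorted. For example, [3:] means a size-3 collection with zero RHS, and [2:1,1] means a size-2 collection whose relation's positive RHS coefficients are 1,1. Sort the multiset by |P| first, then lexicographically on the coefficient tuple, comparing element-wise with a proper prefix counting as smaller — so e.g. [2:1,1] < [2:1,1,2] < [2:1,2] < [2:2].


Δ(Σ) — 11 vertices, 24 min non-faces:

  • {5,10}:  v_{5} + v_{10} = 0 ; sig = [2:]
  • {7,8}:  v_{7} + v_{8} = 0 ; sig = [2:]
  • {1,10}:  v_{1} + v_{10} = v_{2} ; sig = [2:1]
  • {2,5}:  v_{2} + v_{5} = v_{1} ; sig = [2:1]
  • {2,3}:  v_{2} + v_{3} = v_{5} + v_{7} ; sig = [2:1,1]
  • {5,9}:  v_{5} + v_{9} = v_{6} + v_{8} ; sig = [2:1,1]
  • {6,11}:  v_{6} + v_{11} = v_{1} + v_{8} ; sig = [2:1,1]
  • {7,9}:  v_{7} + v_{9} = v_{6} + v_{10} ; sig = [2:1,1]
  • {1,9}:  v_{1} + v_{9} = v_{2} + v_{6} + v_{8} ; sig = [2:1,1,1]
  • {3,8}:  v_{3} + v_{8} = v_{4} + v_{5} + v_{6} ; sig = [2:1,1,1]
  • {3,10}:  v_{3} + v_{10} = v_{4} + v_{6} + v_{7} ; sig = [2:1,1,1]
  • {3,11}:  v_{3} + v_{11} = v_{1} + v_{4} + v_{5} ; sig = [2:1,1,1]
  • {7,11}:  v_{7} + v_{11} = v_{1} + v_{2} + v_{4} ; sig = [2:1,1,1]
  • {5,11}:  v_{5} + v_{11} = 2·v_{1} + v_{4} + v_{8} ; sig = [2:1,1,2]
  • {10,11}:  v_{10} + v_{11} = 2·v_{2} + v_{4} + v_{8} ; sig = [2:1,1,2]
  • {1,3}:  v_{1} + v_{3} = 2·v_{5} + v_{7} ; sig = [2:1,2]
  • {3,9}:  v_{3} + v_{9} = v_{4} + 2·v_{6} ; sig = [2:1,2]
  • {9,11}:  v_{9} + v_{11} = v_{2} + 2·v_{8} ; sig = [2:1,2]
  • {2,4,6}:  v_{2} + v_{4} + v_{6} = 0 ; sig = [3:]
  • {1,4,6}:  v_{1} + v_{4} + v_{6} = v_{5} ; sig = [3:1]
  • {6,8,10}:  v_{6} + v_{8} + v_{10} = v_{9} ; sig = [3:1]
  • {2,4,9}:  v_{2} + v_{4} + v_{9} = v_{8} + v_{10} ; sig = [3:1,1]
  • {1,2,4,8}:  v_{1} + v_{2} + v_{4} + v_{8} = v_{11} ; sig = [4:1]
  • {4,5,6,7}:  v_{4} + v_{5} + v_{6} + v_{7} = v_{3} ; sig = [4:1]

Signatures (|P|; sorted positive RHS coefficients), sorted:
    [2:]
    [2:]
    [2:1]
    [2:1]
    [2:1,1]
    [2:1,1]
    [2:1,1]
    [2:1,1]
    [2:1,1,1]
    [2:1,1,1]
    [2:1,1,1]
    [2:1,1,1]
    [2:1,1,1]
    [2:1,1,2]
    [2:1,1,2]
    [2:1,2]
    [2:1,2]
    [2:1,2]
    [3:]
    [3:1]
    [3:1]
    [3:1,1]
    [4:1]
    [4:1]


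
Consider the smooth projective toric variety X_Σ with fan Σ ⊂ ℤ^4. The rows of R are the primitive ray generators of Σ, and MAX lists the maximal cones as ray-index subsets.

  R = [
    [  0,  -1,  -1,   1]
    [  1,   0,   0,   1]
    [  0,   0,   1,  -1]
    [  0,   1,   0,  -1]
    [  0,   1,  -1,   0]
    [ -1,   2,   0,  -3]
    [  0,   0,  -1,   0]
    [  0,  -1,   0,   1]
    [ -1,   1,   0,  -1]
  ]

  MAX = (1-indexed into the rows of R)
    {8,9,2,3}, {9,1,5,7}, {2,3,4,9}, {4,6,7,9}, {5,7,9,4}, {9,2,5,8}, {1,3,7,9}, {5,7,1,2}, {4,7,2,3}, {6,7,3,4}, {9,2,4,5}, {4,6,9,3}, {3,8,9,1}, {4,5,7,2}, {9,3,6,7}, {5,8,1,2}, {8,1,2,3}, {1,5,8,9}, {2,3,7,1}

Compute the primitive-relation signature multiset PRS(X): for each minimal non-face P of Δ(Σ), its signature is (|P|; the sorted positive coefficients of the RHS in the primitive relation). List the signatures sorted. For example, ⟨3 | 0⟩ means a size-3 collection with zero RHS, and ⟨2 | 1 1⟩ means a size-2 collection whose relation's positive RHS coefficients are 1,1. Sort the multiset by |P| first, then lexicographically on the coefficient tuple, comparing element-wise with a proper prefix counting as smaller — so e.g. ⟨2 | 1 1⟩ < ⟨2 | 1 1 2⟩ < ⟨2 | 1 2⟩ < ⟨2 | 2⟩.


11 collections generate NE(X_Σ); each relation:

  P = {4,8}:  v_{4} + v_{8} = 0  ⟹  sig = ⟨2 | 0⟩
  P = {1,4}:  v_{1} + v_{4} = v_{7}  ⟹  sig = ⟨2 | 1⟩
  P = {3,5}:  v_{3} + v_{5} = v_{4}  ⟹  sig = ⟨2 | 1⟩
  P = {7,8}:  v_{7} + v_{8} = v_{1}  ⟹  sig = ⟨2 | 1⟩
  P = {6,8}:  v_{6} + v_{8} = v_{3} + v_{7} + v_{9}  ⟹  sig = ⟨2 | 1 1 1⟩
  P = {1,6}:  v_{1} + v_{6} = v_{3} + 2·v_{7} + v_{9}  ⟹  sig = ⟨2 | 1 1 2⟩
  P = {5,6}:  v_{5} + v_{6} = 2·v_{4} + v_{7} + v_{9}  ⟹  sig = ⟨2 | 1 1 2⟩
  P = {2,6}:  v_{2} + v_{6} = 2·v_{4}  ⟹  sig = ⟨2 | 2⟩
  P = {2,7,9}:  v_{2} + v_{7} + v_{9} = v_{5}  ⟹  sig = ⟨3 | 1⟩
  P = {1,2,9}:  v_{1} + v_{2} + v_{9} = v_{5} + v_{8}  ⟹  sig = ⟨3 | 1 1⟩
  P = {3,4,7,9}:  v_{3} + v_{4} + v_{7} + v_{9} = v_{6}  ⟹  sig = ⟨4 | 1⟩

Signatures (|P|; sorted positive RHS coefficients), sorted:
[⟨2 | 0⟩, ⟨2 | 1⟩, ⟨2 | 1⟩, ⟨2 | 1⟩, ⟨2 | 1 1 1⟩, ⟨2 | 1 1 2⟩, ⟨2 | 1 1 2⟩, ⟨2 | 2⟩, ⟨3 | 1⟩, ⟨3 | 1 1⟩, ⟨4 | 1⟩]


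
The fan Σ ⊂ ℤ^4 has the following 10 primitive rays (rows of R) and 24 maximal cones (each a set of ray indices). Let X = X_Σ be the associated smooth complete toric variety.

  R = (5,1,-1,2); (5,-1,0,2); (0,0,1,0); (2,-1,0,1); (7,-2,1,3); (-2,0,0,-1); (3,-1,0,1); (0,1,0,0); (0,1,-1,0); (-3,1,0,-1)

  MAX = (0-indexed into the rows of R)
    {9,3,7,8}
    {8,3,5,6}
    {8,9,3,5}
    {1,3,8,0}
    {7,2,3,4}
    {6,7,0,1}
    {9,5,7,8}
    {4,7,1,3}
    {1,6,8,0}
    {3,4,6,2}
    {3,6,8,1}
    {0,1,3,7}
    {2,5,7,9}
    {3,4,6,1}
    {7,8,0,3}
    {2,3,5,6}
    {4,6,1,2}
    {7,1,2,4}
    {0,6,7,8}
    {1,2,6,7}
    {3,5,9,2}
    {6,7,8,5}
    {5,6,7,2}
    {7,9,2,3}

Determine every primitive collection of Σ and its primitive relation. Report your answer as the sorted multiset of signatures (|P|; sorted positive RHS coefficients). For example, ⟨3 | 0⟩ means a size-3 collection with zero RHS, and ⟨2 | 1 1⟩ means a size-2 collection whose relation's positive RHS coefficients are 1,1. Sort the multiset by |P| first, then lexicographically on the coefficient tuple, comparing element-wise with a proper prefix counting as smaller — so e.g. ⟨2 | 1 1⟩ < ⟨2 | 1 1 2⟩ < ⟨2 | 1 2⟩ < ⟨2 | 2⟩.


17 collections generate NE(X_Σ); each relation:

  • {6,9}:  v_{6} + v_{9} = 0  so sig = ⟨2 | 0⟩
  • {1,5}:  v_{1} + v_{5} = v_{6}  so sig = ⟨2 | 1⟩
  • {2,8}:  v_{2} + v_{8} = v_{7}  so sig = ⟨2 | 1⟩
  • {1,9}:  v_{1} + v_{9} = v_{3} + v_{7}  so sig = ⟨2 | 1 1⟩
  • {0,5}:  v_{0} + v_{5} = v_{6} + v_{7} + v_{8}  so sig = ⟨2 | 1 1 1⟩
  • {4,5}:  v_{4} + v_{5} = v_{2} + v_{3} + v_{6}  so sig = ⟨2 | 1 1 1⟩
  • {4,8}:  v_{4} + v_{8} = v_{1} + v_{3} + v_{7}  so sig = ⟨2 | 1 1 1⟩
  • {0,9}:  v_{0} + v_{9} = v_{3} + 2·v_{7} + v_{8}  so sig = ⟨2 | 1 1 2⟩
  • {4,9}:  v_{4} + v_{9} = v_{2} + 2·v_{3} + v_{7}  so sig = ⟨2 | 1 1 2⟩
  • {0,2}:  v_{0} + v_{2} = v_{1} + 2·v_{7}  so sig = ⟨2 | 1 2⟩
  • {0,4}:  v_{0} + v_{4} = 2·v_{1} + v_{3} + 2·v_{7}  so sig = ⟨2 | 1 2 2⟩
  • {3,5,7}:  v_{3} + v_{5} + v_{7} = 0  so sig = ⟨3 | 0⟩
  • {1,2,3}:  v_{1} + v_{2} + v_{3} = v_{4}  so sig = ⟨3 | 1⟩
  • {1,7,8}:  v_{1} + v_{7} + v_{8} = v_{0}  so sig = ⟨3 | 1⟩
  • {3,6,7}:  v_{3} + v_{6} + v_{7} = v_{1}  so sig = ⟨3 | 1⟩
  • {0,3,6}:  v_{0} + v_{3} + v_{6} = 2·v_{1} + v_{8}  so sig = ⟨3 | 1 2⟩
  • {4,6,7}:  v_{4} + v_{6} + v_{7} = 2·v_{1} + v_{2}  so sig = ⟨3 | 1 2⟩

Sorted signature multiset PRS(X):
[⟨2 | 0⟩, ⟨2 | 1⟩, ⟨2 | 1⟩, ⟨2 | 1 1⟩, ⟨2 | 1 1 1⟩, ⟨2 | 1 1 1⟩, ⟨2 | 1 1 1⟩, ⟨2 | 1 1 2⟩, ⟨2 | 1 1 2⟩, ⟨2 | 1 2⟩, ⟨2 | 1 2 2⟩, ⟨3 | 0⟩, ⟨3 | 1⟩, ⟨3 | 1⟩, ⟨3 | 1⟩, ⟨3 | 1 2⟩, ⟨3 | 1 2⟩]


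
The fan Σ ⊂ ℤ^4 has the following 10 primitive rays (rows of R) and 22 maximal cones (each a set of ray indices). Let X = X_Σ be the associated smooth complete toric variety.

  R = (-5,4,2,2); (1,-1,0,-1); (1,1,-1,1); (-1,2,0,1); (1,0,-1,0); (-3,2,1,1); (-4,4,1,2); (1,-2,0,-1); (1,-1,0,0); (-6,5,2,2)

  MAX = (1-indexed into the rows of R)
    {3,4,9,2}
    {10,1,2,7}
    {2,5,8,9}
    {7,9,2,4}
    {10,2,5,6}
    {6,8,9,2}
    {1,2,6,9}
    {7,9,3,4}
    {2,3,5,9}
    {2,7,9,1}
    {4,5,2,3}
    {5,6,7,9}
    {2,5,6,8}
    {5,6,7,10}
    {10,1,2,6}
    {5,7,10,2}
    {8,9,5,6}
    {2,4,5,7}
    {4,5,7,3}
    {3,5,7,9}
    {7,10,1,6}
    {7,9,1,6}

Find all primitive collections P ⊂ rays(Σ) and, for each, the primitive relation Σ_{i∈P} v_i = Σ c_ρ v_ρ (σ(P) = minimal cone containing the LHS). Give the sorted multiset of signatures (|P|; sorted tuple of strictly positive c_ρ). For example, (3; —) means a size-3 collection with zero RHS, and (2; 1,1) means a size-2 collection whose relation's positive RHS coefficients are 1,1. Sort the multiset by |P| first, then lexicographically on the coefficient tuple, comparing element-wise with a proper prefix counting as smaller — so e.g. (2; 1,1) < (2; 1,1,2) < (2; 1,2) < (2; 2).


18 collections generate NE(X_Σ); each relation:

  P={4,8}:  v_{4} + v_{8} = 0  ⇒ sig = (2; —)
  P={1,5}:  v_{1} + v_{5} = v_{7}  ⇒ sig = (2; 1)
  P={4,6}:  v_{4} + v_{6} = v_{7}  ⇒ sig = (2; 1)
  P={7,8}:  v_{7} + v_{8} = v_{6}  ⇒ sig = (2; 1)
  P={9,10}:  v_{9} + v_{10} = v_{1}  ⇒ sig = (2; 1)
  P={3,8}:  v_{3} + v_{8} = v_{5} + v_{9}  ⇒ sig = (2; 1,1)
  P={3,10}:  v_{3} + v_{10} = v_{4} + v_{7}  ⇒ sig = (2; 1,1)
  P={1,3}:  v_{1} + v_{3} = v_{4} + v_{7} + v_{9}  ⇒ sig = (2; 1,1,1)
  P={3,6}:  v_{3} + v_{6} = v_{5} + v_{7} + v_{9}  ⇒ sig = (2; 1,1,1)
  P={1,4}:  v_{1} + v_{4} = v_{2} + 2·v_{7} + v_{9}  ⇒ sig = (2; 1,1,2)
  P={1,8}:  v_{1} + v_{8} = v_{2} + 2·v_{6} + v_{9}  ⇒ sig = (2; 1,1,2)
  P={4,10}:  v_{4} + v_{10} = v_{2} + 2·v_{7}  ⇒ sig = (2; 1,2)
  P={8,10}:  v_{8} + v_{10} = v_{2} + 2·v_{6}  ⇒ sig = (2; 1,2)
  P={2,6,7}:  v_{2} + v_{6} + v_{7} = v_{10}  ⇒ sig = (3; 1)
  P={4,5,9}:  v_{4} + v_{5} + v_{9} = v_{3}  ⇒ sig = (3; 1)
  P={2,3,7}:  v_{2} + v_{3} + v_{7} = 2·v_{4}  ⇒ sig = (3; 2)
  P={2,5,6,9}:  v_{2} + v_{5} + v_{6} + v_{9} = 0  ⇒ sig = (4; —)
  P={2,5,7,9}:  v_{2} + v_{5} + v_{7} + v_{9} = v_{4}  ⇒ sig = (4; 1)

Hence PRS(X_Σ) =
[(2; —), (2; 1), (2; 1), (2; 1), (2; 1), (2; 1,1), (2; 1,1), (2; 1,1,1), (2; 1,1,1), (2; 1,1,2), (2; 1,1,2), (2; 1,2), (2; 1,2), (3; 1), (3; 1), (3; 2), (4; —), (4; 1)]


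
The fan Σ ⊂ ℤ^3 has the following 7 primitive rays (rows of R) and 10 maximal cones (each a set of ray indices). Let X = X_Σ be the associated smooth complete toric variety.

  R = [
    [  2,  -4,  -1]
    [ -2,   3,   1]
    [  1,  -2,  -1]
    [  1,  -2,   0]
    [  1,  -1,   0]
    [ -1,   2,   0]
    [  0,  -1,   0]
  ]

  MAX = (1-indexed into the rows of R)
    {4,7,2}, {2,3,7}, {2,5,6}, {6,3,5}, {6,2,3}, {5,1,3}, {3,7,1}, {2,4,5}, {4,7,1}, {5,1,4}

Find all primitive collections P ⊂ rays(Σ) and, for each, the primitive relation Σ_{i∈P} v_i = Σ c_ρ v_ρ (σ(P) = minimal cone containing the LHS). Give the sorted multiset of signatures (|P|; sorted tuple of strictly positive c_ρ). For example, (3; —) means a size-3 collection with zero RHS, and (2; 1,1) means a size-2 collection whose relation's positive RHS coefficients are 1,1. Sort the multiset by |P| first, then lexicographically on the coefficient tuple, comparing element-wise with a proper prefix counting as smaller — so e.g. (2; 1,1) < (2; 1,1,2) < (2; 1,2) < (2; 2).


|primitive collections| = 7. Relations:

  P = {4,6}:  v_{4} + v_{6} = 0  ⇒ sig = (2; —)
  P = {1,2}:  v_{1} + v_{2} = v_{7}  ⇒ sig = (2; 1)
  P = {1,6}:  v_{1} + v_{6} = v_{3}  ⇒ sig = (2; 1)
  P = {3,4}:  v_{3} + v_{4} = v_{1}  ⇒ sig = (2; 1)
  P = {5,7}:  v_{5} + v_{7} = v_{4}  ⇒ sig = (2; 1)
  P = {6,7}:  v_{6} + v_{7} = v_{2} + v_{3}  ⇒ sig = (2; 1,1)
  P = {2,3,5}:  v_{2} + v_{3} + v_{5} = 0  ⇒ sig = (3; —)

so the primitive-relation signature multiset is
[(2; —), (2; 1), (2; 1), (2; 1), (2; 1), (2; 1,1), (3; —)]


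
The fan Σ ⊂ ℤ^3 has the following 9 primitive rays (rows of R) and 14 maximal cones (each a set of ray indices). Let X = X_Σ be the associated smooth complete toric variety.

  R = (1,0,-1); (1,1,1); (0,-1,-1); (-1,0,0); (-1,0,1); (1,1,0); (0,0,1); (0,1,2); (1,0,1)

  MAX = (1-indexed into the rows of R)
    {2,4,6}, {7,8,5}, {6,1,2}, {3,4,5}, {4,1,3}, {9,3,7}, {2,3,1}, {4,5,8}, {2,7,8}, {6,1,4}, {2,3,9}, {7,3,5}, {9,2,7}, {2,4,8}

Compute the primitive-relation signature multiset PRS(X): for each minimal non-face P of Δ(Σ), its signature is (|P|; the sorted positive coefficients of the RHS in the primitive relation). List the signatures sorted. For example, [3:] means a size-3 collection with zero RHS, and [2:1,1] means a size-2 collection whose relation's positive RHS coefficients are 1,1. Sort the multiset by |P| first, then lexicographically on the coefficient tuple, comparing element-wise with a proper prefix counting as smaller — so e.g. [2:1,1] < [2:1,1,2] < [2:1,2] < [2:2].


Σ has 18 primitive collections:

  {1,5}:  v_{1} + v_{5} = 0 ; sig = [2:]
  {1,8}:  v_{1} + v_{8} = v_{2} ; sig = [2:1]
  {2,5}:  v_{2} + v_{5} = v_{8} ; sig = [2:1]
  {3,6}:  v_{3} + v_{6} = v_{1} ; sig = [2:1]
  {3,8}:  v_{3} + v_{8} = v_{7} ; sig = [2:1]
  {4,7}:  v_{4} + v_{7} = v_{5} ; sig = [2:1]
  {4,9}:  v_{4} + v_{9} = v_{7} ; sig = [2:1]
  {6,7}:  v_{6} + v_{7} = v_{2} ; sig = [2:1]
  {1,7}:  v_{1} + v_{7} = v_{2} + v_{3} ; sig = [2:1,1]
  {5,6}:  v_{5} + v_{6} = v_{2} + v_{4} ; sig = [2:1,1]
  {6,8}:  v_{6} + v_{8} = 2·v_{2} + v_{4} ; sig = [2:1,2]
  {6,9}:  v_{6} + v_{9} = 2·v_{2} + v_{3} ; sig = [2:1,2]
  {8,9}:  v_{8} + v_{9} = v_{2} + 2·v_{7} ; sig = [2:1,2]
  {5,9}:  v_{5} + v_{9} = 2·v_{7} ; sig = [2:2]
  {1,9}:  v_{1} + v_{9} = 2·v_{2} + 2·v_{3} ; sig = [2:2,2]
  {2,3,4}:  v_{2} + v_{3} + v_{4} = 0 ; sig = [3:]
  {1,2,4}:  v_{1} + v_{2} + v_{4} = v_{6} ; sig = [3:1]
  {2,3,7}:  v_{2} + v_{3} + v_{7} = v_{9} ; sig = [3:1]

Signatures (|P|; sorted positive RHS coefficients), sorted:
    [2:]
    [2:1]
    [2:1]
    [2:1]
    [2:1]
    [2:1]
    [2:1]
    [2:1]
    [2:1,1]
    [2:1,1]
    [2:1,2]
    [2:1,2]
    [2:1,2]
    [2:2]
    [2:2,2]
    [3:]
    [3:1]
    [3:1]


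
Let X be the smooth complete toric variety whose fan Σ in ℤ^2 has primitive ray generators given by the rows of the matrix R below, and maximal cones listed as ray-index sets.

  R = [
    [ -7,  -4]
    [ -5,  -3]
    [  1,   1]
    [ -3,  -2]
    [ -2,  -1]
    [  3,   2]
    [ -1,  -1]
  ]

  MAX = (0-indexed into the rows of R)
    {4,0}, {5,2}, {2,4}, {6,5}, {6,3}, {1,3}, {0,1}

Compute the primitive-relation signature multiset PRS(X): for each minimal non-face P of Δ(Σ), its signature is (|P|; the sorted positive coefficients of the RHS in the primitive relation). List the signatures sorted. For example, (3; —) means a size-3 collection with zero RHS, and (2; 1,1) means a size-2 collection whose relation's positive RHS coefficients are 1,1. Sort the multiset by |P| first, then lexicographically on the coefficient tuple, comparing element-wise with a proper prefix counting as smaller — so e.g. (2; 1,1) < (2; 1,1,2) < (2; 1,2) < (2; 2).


The 14 primitive collections of Σ (r=7, n=2):

  • {2,6}:  v_{2} + v_{6} = 0 — sig = (2; —)
  • {3,5}:  v_{3} + v_{5} = 0 — sig = (2; —)
  • {1,4}:  v_{1} + v_{4} = v_{0} — sig = (2; 1)
  • {1,5}:  v_{1} + v_{5} = v_{4} — sig = (2; 1)
  • {2,3}:  v_{2} + v_{3} = v_{4} — sig = (2; 1)
  • {3,4}:  v_{3} + v_{4} = v_{1} — sig = (2; 1)
  • {4,5}:  v_{4} + v_{5} = v_{2} — sig = (2; 1)
  • {4,6}:  v_{4} + v_{6} = v_{3} — sig = (2; 1)
  • {0,6}:  v_{0} + v_{6} = v_{1} + v_{3} — sig = (2; 1,1)
  • {0,3}:  v_{0} + v_{3} = 2·v_{1} — sig = (2; 2)
  • {0,5}:  v_{0} + v_{5} = 2·v_{4} — sig = (2; 2)
  • {1,2}:  v_{1} + v_{2} = 2·v_{4} — sig = (2; 2)
  • {1,6}:  v_{1} + v_{6} = 2·v_{3} — sig = (2; 2)
  • {0,2}:  v_{0} + v_{2} = 3·v_{4} — sig = (2; 3)

Hence PRS(X_Σ) =
{ (2; —) ×2,  (2; 1) ×6,  (2; 1,1),  (2; 2) ×4,  (2; 3) }
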